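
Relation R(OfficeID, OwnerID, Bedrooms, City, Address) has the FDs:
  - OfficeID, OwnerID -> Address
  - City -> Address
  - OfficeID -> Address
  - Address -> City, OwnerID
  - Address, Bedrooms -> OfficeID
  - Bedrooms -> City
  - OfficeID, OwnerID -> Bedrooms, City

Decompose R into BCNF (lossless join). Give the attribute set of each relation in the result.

Candidate keys of the original relation: {Bedrooms}, {OfficeID}.
{Address, Bedrooms, City, OfficeID, OwnerID}: {City} determines {Address, City, OwnerID} here but is not a superkey — split on City -> Address, OwnerID, giving {Address, City, OwnerID} and {Bedrooms, City, OfficeID}.
{Address, City, OwnerID}: every determinant is a superkey — BCNF.
{Bedrooms, City, OfficeID}: every determinant is a superkey — BCNF.

{Address, City, OwnerID}; {Bedrooms, City, OfficeID}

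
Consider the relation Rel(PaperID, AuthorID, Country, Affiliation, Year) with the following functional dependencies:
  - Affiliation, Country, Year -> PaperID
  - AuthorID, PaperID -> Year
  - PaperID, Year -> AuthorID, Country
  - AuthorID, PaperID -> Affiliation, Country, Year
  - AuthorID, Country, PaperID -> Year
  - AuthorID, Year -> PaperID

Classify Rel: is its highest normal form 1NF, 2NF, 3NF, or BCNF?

Candidate keys: {Affiliation, Country, Year}, {AuthorID, PaperID}, {AuthorID, Year}, {PaperID, Year}. Prime attributes: {Affiliation, AuthorID, Country, PaperID, Year}.
Every FD has a superkey on the left, so the relation is in BCNF.

BCNF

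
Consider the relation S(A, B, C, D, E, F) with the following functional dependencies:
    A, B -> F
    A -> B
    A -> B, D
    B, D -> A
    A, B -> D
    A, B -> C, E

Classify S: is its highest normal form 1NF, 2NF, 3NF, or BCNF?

BCNF

Candidate keys: {A}, {B, D}. Prime attributes: {A, B, D}.
Each dependency's left side is a superkey — BCNF holds.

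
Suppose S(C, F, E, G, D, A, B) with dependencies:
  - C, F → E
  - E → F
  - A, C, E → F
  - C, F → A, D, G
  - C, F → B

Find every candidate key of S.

{C, E}, {C, F}

Attributes never on any right-hand side: {C} — every candidate key must contain it.
Closure of {C, E} is {A, B, C, D, E, F, G}, the whole schema; {C, E} is a candidate key.
Closure of {C, F} is {A, B, C, D, E, F, G}, the whole schema; {C, F} is a candidate key.
Any other superkey properly contains one of these, so there are no further candidate keys.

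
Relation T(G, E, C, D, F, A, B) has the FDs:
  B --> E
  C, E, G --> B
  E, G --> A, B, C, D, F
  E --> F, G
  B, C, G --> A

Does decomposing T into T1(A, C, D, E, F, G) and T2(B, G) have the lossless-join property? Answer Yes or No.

The shared attributes are {G} and {G}⁺ = {G}.
T1 ⊄ {G} and T2 ⊄ {G}, so the split is lossy.

No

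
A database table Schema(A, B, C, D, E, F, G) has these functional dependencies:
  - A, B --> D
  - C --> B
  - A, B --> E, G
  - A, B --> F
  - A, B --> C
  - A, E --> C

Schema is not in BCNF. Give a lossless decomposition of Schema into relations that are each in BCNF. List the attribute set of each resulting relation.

{A, C, D, E, F, G}; {B, C}

Candidate keys of the original relation: {A, B}, {A, C}, {A, E}.
Within {A, B, C, D, E, F, G}: {C}⁺ ∩ {A, B, C, D, E, F, G} = {B, C}, not the whole set, so C --> B violates BCNF; decompose into {B, C} and {A, C, D, E, F, G}.
{B, C} is in BCNF.
{A, C, D, E, F, G} is in BCNF.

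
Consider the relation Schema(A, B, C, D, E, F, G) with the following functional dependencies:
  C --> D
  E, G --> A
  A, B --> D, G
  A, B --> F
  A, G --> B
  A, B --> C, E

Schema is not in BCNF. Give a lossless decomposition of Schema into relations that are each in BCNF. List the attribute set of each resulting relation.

Candidate keys of the original relation: {A, B}, {A, G}, {E, G}.
Within {A, B, C, D, E, F, G}: {C}⁺ ∩ {A, B, C, D, E, F, G} = {C, D}, not the whole set, so C --> D violates BCNF; decompose into {C, D} and {A, B, C, E, F, G}.
{C, D}: every determinant is a superkey — BCNF.
{A, B, C, E, F, G}: every determinant is a superkey — BCNF.

{A, B, C, E, F, G}; {C, D}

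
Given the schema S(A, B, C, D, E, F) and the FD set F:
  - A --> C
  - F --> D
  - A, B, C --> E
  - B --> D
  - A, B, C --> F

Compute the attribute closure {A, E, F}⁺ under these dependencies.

{A, C, D, E, F}

Start with {A, E, F}.
A --> C applies; add {C} → now {A, C, E, F}.
F --> D applies; add {D} → now {A, C, D, E, F}.
No further FD applies.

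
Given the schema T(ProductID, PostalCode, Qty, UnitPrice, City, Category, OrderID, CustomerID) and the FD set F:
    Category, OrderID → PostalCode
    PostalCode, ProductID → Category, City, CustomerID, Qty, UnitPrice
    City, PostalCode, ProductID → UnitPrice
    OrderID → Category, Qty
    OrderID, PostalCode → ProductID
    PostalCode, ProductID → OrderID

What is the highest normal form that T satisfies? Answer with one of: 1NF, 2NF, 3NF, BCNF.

Candidate keys: {OrderID}, {PostalCode, ProductID}. Prime attributes: {OrderID, PostalCode, ProductID}.
Every FD has a superkey on the left, so the relation is in BCNF.

BCNF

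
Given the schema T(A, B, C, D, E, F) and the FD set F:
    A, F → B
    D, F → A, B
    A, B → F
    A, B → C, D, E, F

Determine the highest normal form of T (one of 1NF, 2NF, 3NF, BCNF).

Candidate keys: {A, B}, {A, F}, {D, F}. Prime attributes: {A, B, D, F}.
Every FD has a superkey on the left, so the relation is in BCNF.

BCNF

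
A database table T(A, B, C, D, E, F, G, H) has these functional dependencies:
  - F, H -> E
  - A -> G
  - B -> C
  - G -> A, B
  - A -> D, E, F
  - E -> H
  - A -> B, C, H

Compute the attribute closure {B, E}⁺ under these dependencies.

{B, C, E, H}

Start with {B, E}.
B -> C applies; add {C} → now {B, C, E}.
E -> H applies; add {H} → now {B, C, E, H}.
No further FD applies.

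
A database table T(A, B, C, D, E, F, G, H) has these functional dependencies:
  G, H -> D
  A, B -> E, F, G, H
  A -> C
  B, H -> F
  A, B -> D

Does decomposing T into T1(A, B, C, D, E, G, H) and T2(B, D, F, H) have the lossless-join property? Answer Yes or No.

Yes

Common attributes: {B, D, H}; their closure is {B, D, F, H}.
T2 is contained in that closure, so T1 ∩ T2 -> T2 holds and the join is lossless.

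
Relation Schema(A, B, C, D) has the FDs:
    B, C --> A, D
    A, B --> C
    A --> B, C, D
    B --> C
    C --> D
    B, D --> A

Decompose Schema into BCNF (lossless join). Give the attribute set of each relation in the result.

Candidate keys of the original relation: {A}, {B}.
Within {A, B, C, D}: {C}⁺ ∩ {A, B, C, D} = {C, D}, not the whole set, so C --> D violates BCNF; decompose into {C, D} and {A, B, C}.
{C, D}: every determinant is a superkey — BCNF.
{A, B, C}: every determinant is a superkey — BCNF.

{A, B, C}; {C, D}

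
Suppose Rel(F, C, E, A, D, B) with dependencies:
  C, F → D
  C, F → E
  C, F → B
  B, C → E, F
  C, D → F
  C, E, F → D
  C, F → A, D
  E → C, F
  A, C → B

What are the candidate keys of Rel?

{A, C}, {B, C}, {C, D}, {C, F}, {E}

{E} is a candidate key since {E}⁺ = {A, B, C, D, E, F} covers every attribute.
{A, C} is a candidate key since {A, C}⁺ = {A, B, C, D, E, F} covers every attribute.
{B, C} is a candidate key since {B, C}⁺ = {A, B, C, D, E, F} covers every attribute.
{C, D} is a candidate key since {C, D}⁺ = {A, B, C, D, E, F} covers every attribute.
{C, F} is a candidate key since {C, F}⁺ = {A, B, C, D, E, F} covers every attribute.
Any other superkey properly contains one of these, so there are no further candidate keys.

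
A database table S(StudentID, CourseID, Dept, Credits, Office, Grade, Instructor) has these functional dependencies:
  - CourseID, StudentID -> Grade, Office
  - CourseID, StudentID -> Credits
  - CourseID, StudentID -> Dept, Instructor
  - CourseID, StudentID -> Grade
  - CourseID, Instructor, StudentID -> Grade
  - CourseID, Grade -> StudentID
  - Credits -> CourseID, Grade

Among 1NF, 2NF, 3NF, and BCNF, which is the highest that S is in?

BCNF

Candidate keys: {CourseID, Grade}, {CourseID, StudentID}, {Credits}. Prime attributes: {CourseID, Credits, Grade, StudentID}.
Every FD has a superkey on the left, so the relation is in BCNF.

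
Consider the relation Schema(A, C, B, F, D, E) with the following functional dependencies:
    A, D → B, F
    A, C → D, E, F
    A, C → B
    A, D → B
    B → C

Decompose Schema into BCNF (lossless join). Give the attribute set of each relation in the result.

{A, B, D, E, F}; {B, C}

Candidate keys of the original relation: {A, B}, {A, C}, {A, D}.
Within {A, B, C, D, E, F}: {B}⁺ ∩ {A, B, C, D, E, F} = {B, C}, not the whole set, so B → C violates BCNF; decompose into {B, C} and {A, B, D, E, F}.
{B, C}: every determinant is a superkey — BCNF.
{A, B, D, E, F}: every determinant is a superkey — BCNF.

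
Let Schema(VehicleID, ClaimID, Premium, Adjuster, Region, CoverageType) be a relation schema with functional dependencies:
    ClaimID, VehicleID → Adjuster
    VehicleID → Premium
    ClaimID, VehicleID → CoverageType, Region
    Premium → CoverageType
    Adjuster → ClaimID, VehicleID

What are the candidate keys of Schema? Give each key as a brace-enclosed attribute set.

{Adjuster}⁺ = {Adjuster, ClaimID, CoverageType, Premium, Region, VehicleID}, which is every attribute, so {Adjuster} is a candidate key.
{ClaimID, VehicleID}⁺ = {Adjuster, ClaimID, CoverageType, Premium, Region, VehicleID}, which is every attribute, so {ClaimID, VehicleID} is a candidate key.
Any other superkey properly contains one of these, so there are no further candidate keys.

{Adjuster}, {ClaimID, VehicleID}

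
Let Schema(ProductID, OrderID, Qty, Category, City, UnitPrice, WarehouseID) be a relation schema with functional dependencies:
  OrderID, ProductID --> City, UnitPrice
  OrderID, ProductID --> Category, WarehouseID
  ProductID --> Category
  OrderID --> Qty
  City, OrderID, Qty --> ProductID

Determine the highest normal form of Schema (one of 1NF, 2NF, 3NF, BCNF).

Candidate keys: {City, OrderID}, {OrderID, ProductID}. Prime attributes: {City, OrderID, ProductID}.
ProductID --> Category: {ProductID}⁺ = {Category, ProductID}, which is not all of the attributes, so the left side is not a superkey — BCNF is violated.
ProductID --> Category determines the non-prime attribute {Category} from a non-superkey — 3NF is violated.
The proper key subset {OrderID} of {City, OrderID} determines non-prime {Qty}, so the relation is not even in 2NF.

1NF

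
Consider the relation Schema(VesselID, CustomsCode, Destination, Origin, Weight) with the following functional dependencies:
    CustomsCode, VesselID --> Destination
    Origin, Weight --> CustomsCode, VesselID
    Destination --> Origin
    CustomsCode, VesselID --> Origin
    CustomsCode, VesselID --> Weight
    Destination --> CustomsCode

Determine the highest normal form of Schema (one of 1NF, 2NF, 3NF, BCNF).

Candidate keys: {CustomsCode, VesselID}, {Destination, VesselID}, {Destination, Weight}, {Origin, Weight}. Prime attributes: {CustomsCode, Destination, Origin, VesselID, Weight}.
Destination --> Origin breaks BCNF: {Destination}⁺ = {CustomsCode, Destination, Origin}, so {Destination} is not a superkey.
Its right-hand attributes {Origin} are all prime, as are those of every other non-superkey FD — the relation is in 3NF.

3NF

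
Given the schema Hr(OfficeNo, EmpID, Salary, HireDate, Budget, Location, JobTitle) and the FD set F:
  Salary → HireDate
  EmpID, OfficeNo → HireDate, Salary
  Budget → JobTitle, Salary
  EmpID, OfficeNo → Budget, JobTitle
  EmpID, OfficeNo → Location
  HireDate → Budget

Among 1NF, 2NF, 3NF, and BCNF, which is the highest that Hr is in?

2NF

Candidate key: {EmpID, OfficeNo}. Prime attributes: {EmpID, OfficeNo}.
Salary → HireDate: {Salary}⁺ = {Budget, HireDate, JobTitle, Salary}, which is not all of the attributes, so the left side is not a superkey — BCNF is violated.
Salary → HireDate has non-prime {HireDate} on the right and a non-superkey on the left, so 3NF fails.
No proper subset of a key has a non-prime attribute in its closure, so there is no partial dependency; 2NF holds.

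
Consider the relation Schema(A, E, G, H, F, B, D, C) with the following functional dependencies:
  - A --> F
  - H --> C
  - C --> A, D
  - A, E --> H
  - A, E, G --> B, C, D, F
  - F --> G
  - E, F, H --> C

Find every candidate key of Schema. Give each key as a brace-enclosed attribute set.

No FD produces {E}, so it must be in every candidate key.
{A, E}⁺ = {A, B, C, D, E, F, G, H}, which is every attribute, so {A, E} is a candidate key.
{C, E}⁺ = {A, B, C, D, E, F, G, H}, which is every attribute, so {C, E} is a candidate key.
{E, H}⁺ = {A, B, C, D, E, F, G, H}, which is every attribute, so {E, H} is a candidate key.
Any other superkey properly contains one of these, so there are no further candidate keys.

{A, E}, {C, E}, {E, H}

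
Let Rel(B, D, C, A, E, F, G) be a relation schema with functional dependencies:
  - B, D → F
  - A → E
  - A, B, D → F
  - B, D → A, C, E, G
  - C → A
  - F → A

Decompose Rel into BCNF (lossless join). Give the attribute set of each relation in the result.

Candidate key of the original relation: {B, D}.
Within {A, B, C, D, E, F, G}: {A}⁺ ∩ {A, B, C, D, E, F, G} = {A, E}, not the whole set, so A → E violates BCNF; decompose into {A, E} and {A, B, C, D, F, G}.
{A, E} has no BCNF violation.
Within {A, B, C, D, F, G}: {C}⁺ ∩ {A, B, C, D, F, G} = {A, C}, not the whole set, so C → A violates BCNF; decompose into {A, C} and {B, C, D, F, G}.
{A, C} has no BCNF violation.
{B, C, D, F, G} has no BCNF violation.

{A, C}; {A, E}; {B, C, D, F, G}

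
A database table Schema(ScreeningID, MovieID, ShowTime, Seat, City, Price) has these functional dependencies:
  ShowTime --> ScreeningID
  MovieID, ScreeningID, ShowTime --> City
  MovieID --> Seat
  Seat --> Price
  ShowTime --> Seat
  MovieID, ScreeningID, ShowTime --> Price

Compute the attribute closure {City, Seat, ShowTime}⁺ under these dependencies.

Start with {City, Seat, ShowTime}.
ShowTime --> ScreeningID applies; add {ScreeningID} → now {City, ScreeningID, Seat, ShowTime}.
Seat --> Price applies; add {Price} → now {City, Price, ScreeningID, Seat, ShowTime}.
No further FD applies.

{City, Price, ScreeningID, Seat, ShowTime}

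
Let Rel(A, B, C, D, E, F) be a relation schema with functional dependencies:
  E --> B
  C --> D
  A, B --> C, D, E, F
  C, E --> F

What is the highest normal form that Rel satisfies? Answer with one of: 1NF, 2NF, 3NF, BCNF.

Candidate keys: {A, B}, {A, E}. Prime attributes: {A, B, E}.
For E --> B we have {E}⁺ = {B, E}; {E} is not a superkey, so BCNF fails.
C --> D has non-prime {D} on the right and a non-superkey on the left, so 3NF fails.
No non-prime attribute depends on a proper subset of any candidate key, so 2NF holds.

2NF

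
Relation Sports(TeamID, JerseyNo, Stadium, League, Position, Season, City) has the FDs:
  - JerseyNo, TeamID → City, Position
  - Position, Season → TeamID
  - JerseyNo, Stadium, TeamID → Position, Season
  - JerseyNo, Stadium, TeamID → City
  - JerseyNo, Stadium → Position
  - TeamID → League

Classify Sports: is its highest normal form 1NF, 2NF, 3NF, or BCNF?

Candidate keys: {JerseyNo, Season, Stadium}, {JerseyNo, Stadium, TeamID}. Prime attributes: {JerseyNo, Season, Stadium, TeamID}.
For JerseyNo, TeamID → City, Position we have {JerseyNo, TeamID}⁺ = {City, JerseyNo, League, Position, TeamID}; {JerseyNo, TeamID} is not a superkey, so BCNF fails.
JerseyNo, TeamID → City, Position has non-prime {City, Position} on the right and a non-superkey on the left, so 3NF fails.
The proper key subset {JerseyNo, Stadium} of {JerseyNo, Season, Stadium} determines non-prime {Position}, so the relation is not even in 2NF.

1NF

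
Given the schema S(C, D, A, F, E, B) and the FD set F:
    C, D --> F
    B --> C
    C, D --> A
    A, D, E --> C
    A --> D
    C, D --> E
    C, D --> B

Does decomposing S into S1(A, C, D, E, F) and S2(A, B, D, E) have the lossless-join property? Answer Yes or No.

The shared attributes are {A, D, E} and {A, D, E}⁺ = {A, B, C, D, E, F}.
Since S1 ⊆ {A, B, C, D, E, F}, the intersection is a superkey of S1; the decomposition is lossless.

Yes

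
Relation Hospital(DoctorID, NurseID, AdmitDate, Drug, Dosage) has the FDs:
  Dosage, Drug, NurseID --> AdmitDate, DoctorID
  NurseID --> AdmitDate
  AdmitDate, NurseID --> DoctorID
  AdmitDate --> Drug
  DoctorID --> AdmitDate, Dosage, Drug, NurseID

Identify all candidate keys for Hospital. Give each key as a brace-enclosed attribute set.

{DoctorID}, {NurseID}

Closure of {DoctorID} is {AdmitDate, DoctorID, Dosage, Drug, NurseID}, the whole schema; {DoctorID} is a candidate key.
Closure of {NurseID} is {AdmitDate, DoctorID, Dosage, Drug, NurseID}, the whole schema; {NurseID} is a candidate key.
These are minimal and exhaustive — every other superkey contains one of them.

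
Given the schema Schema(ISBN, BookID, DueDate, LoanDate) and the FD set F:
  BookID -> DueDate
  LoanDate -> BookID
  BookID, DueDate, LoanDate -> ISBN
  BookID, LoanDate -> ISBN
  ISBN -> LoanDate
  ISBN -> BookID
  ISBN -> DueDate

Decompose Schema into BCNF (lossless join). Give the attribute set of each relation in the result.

{BookID, DueDate}; {BookID, ISBN, LoanDate}

Candidate keys of the original relation: {ISBN}, {LoanDate}.
In {BookID, DueDate, ISBN, LoanDate}, {BookID} is not a superkey ({BookID}⁺ restricted to this set is {BookID, DueDate}), so split on BookID -> DueDate into {BookID, DueDate} and {BookID, ISBN, LoanDate}.
{BookID, DueDate} has no BCNF violation.
{BookID, ISBN, LoanDate} has no BCNF violation.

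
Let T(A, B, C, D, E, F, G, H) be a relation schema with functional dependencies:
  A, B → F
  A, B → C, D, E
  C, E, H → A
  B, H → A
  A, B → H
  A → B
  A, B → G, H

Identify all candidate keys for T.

{A}, {B, H}, {C, E, H}

{A}⁺ = {A, B, C, D, E, F, G, H}, which is every attribute, so {A} is a candidate key.
{B, H}⁺ = {A, B, C, D, E, F, G, H}, which is every attribute, so {B, H} is a candidate key.
{C, E, H}⁺ = {A, B, C, D, E, F, G, H}, which is every attribute, so {C, E, H} is a candidate key.
These are minimal and exhaustive — every other superkey contains one of them.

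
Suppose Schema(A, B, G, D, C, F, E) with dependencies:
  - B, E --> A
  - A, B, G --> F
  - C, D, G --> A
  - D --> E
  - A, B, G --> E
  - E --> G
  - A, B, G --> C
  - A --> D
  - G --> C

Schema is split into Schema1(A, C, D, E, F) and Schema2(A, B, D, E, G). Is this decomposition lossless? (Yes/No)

The shared attributes are {A, D, E} and {A, D, E}⁺ = {A, C, D, E, G}.
Schema1 ⊄ {A, C, D, E, G} and Schema2 ⊄ {A, C, D, E, G}, so the split is lossy.

No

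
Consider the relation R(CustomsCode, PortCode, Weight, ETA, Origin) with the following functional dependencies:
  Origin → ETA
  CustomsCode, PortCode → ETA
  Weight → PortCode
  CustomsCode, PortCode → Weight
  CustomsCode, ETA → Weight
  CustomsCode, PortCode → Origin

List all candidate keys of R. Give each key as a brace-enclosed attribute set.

{CustomsCode, ETA}, {CustomsCode, Origin}, {CustomsCode, PortCode}, {CustomsCode, Weight}

No FD produces {CustomsCode}, so it must be in every candidate key.
Closure of {CustomsCode, ETA} is {CustomsCode, ETA, Origin, PortCode, Weight}, the whole schema; {CustomsCode, ETA} is a candidate key.
Closure of {CustomsCode, Origin} is {CustomsCode, ETA, Origin, PortCode, Weight}, the whole schema; {CustomsCode, Origin} is a candidate key.
Closure of {CustomsCode, PortCode} is {CustomsCode, ETA, Origin, PortCode, Weight}, the whole schema; {CustomsCode, PortCode} is a candidate key.
Closure of {CustomsCode, Weight} is {CustomsCode, ETA, Origin, PortCode, Weight}, the whole schema; {CustomsCode, Weight} is a candidate key.
No proper subset of any of these is a key, and no other minimal superkey exists.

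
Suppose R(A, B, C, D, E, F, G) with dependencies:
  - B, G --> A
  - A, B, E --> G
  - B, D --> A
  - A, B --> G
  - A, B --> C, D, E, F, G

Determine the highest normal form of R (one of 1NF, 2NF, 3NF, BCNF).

BCNF

Candidate keys: {A, B}, {B, D}, {B, G}. Prime attributes: {A, B, D, G}.
The left-hand side of every FD is a superkey, so BCNF is satisfied.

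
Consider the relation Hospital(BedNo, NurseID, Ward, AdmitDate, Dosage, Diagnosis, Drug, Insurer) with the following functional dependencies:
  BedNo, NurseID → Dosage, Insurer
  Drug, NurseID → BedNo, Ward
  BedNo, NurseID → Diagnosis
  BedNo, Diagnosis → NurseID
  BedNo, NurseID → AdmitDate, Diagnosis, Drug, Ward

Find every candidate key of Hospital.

{BedNo, Diagnosis}, {BedNo, NurseID}, {Drug, NurseID}

{BedNo, Diagnosis}⁺ = {AdmitDate, BedNo, Diagnosis, Dosage, Drug, Insurer, NurseID, Ward}, which is every attribute, so {BedNo, Diagnosis} is a candidate key.
{BedNo, NurseID}⁺ = {AdmitDate, BedNo, Diagnosis, Dosage, Drug, Insurer, NurseID, Ward}, which is every attribute, so {BedNo, NurseID} is a candidate key.
{Drug, NurseID}⁺ = {AdmitDate, BedNo, Diagnosis, Dosage, Drug, Insurer, NurseID, Ward}, which is every attribute, so {Drug, NurseID} is a candidate key.
No proper subset of any of these is a key, and no other minimal superkey exists.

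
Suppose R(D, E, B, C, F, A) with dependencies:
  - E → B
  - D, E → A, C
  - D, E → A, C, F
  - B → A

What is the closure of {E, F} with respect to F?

Start with {E, F}.
E → B applies; add {B} → now {B, E, F}.
B → A applies; add {A} → now {A, B, E, F}.
No further FD applies.

{A, B, E, F}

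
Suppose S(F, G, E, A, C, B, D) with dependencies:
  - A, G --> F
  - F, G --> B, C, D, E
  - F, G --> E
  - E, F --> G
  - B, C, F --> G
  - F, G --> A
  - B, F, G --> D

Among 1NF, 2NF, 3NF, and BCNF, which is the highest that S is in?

Candidate keys: {A, G}, {B, C, F}, {E, F}, {F, G}. Prime attributes: {A, B, C, E, F, G}.
Every FD has a superkey on the left, so the relation is in BCNF.

BCNF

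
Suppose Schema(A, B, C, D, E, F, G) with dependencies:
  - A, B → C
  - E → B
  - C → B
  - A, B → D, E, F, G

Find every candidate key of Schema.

{A} never appears on the right of any FD, so every key must include it.
{A, B}⁺ = {A, B, C, D, E, F, G}, which is every attribute, so {A, B} is a candidate key.
{A, C}⁺ = {A, B, C, D, E, F, G}, which is every attribute, so {A, C} is a candidate key.
{A, E}⁺ = {A, B, C, D, E, F, G}, which is every attribute, so {A, E} is a candidate key.
Any other superkey properly contains one of these, so there are no further candidate keys.

{A, B}, {A, C}, {A, E}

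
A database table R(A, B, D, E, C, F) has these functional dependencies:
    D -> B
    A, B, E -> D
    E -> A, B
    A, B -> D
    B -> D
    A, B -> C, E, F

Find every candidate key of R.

{A, B}, {A, D}, {E}

{E} is a candidate key since {E}⁺ = {A, B, C, D, E, F} covers every attribute.
{A, B} is a candidate key since {A, B}⁺ = {A, B, C, D, E, F} covers every attribute.
{A, D} is a candidate key since {A, D}⁺ = {A, B, C, D, E, F} covers every attribute.
Any other superkey properly contains one of these, so there are no further candidate keys.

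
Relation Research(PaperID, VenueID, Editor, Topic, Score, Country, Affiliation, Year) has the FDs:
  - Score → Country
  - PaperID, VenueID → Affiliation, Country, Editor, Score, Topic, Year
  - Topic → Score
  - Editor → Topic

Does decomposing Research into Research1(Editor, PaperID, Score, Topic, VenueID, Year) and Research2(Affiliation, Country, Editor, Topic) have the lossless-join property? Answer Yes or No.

Common attributes: {Editor, Topic}; their closure is {Country, Editor, Score, Topic}.
Research1 ⊄ {Country, Editor, Score, Topic} and Research2 ⊄ {Country, Editor, Score, Topic}, so the split is lossy.

No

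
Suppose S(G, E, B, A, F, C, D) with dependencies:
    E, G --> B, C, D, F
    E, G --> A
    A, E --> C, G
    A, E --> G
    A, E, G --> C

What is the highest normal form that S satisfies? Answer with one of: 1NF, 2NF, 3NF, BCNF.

BCNF

Candidate keys: {A, E}, {E, G}. Prime attributes: {A, E, G}.
Every FD has a superkey on the left, so the relation is in BCNF.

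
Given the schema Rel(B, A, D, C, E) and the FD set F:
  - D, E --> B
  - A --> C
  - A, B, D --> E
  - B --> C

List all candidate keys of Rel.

{A, D} never appear on the right of any FD, so every key must include all of them.
{A, B, D}⁺ = {A, B, C, D, E}, which is every attribute, so {A, B, D} is a candidate key.
{A, D, E}⁺ = {A, B, C, D, E}, which is every attribute, so {A, D, E} is a candidate key.
These are minimal and exhaustive — every other superkey contains one of them.

{A, B, D}, {A, D, E}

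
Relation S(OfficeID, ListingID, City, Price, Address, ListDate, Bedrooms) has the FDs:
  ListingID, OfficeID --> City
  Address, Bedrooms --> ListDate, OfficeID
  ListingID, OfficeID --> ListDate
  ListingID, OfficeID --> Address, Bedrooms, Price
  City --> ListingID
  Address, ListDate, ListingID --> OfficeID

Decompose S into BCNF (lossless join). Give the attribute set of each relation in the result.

Candidate keys of the original relation: {Address, Bedrooms, City}, {Address, Bedrooms, ListingID}, {Address, City, ListDate}, {Address, ListDate, ListingID}, {City, OfficeID}, {ListingID, OfficeID}.
{Address, Bedrooms, City, ListDate, ListingID, OfficeID, Price}: {Address, Bedrooms} determines {Address, Bedrooms, ListDate, OfficeID} here but is not a superkey — split on Address, Bedrooms --> ListDate, OfficeID, giving {Address, Bedrooms, ListDate, OfficeID} and {Address, Bedrooms, City, ListingID, Price}.
{Address, Bedrooms, ListDate, OfficeID} is in BCNF.
{Address, Bedrooms, City, ListingID, Price}: {City} determines {City, ListingID} here but is not a superkey — split on City --> ListingID, giving {City, ListingID} and {Address, Bedrooms, City, Price}.
{City, ListingID} is in BCNF.
{Address, Bedrooms, City, Price} is in BCNF.

{Address, Bedrooms, City, Price}; {Address, Bedrooms, ListDate, OfficeID}; {City, ListingID}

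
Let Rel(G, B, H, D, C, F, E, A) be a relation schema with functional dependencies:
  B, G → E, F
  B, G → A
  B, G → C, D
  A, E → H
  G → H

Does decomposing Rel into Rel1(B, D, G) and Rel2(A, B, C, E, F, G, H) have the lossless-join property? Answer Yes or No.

Common attributes: {B, G}; their closure is {A, B, C, D, E, F, G, H}.
This includes all of Rel1, so the common attributes are a superkey of Rel1 — the join is lossless.

Yes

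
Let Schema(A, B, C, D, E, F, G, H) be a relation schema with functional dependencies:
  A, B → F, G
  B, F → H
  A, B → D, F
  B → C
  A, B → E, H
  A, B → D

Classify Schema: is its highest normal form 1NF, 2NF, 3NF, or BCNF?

1NF

Candidate key: {A, B}. Prime attributes: {A, B}.
B, F → H: {B, F}⁺ = {B, C, F, H}, which is not all of the attributes, so the left side is not a superkey — BCNF is violated.
Because {H} is non-prime and the left side of B, F → H is not a superkey, the relation is not in 3NF.
{B} is a proper subset of the key {A, B}, and {B}⁺ contains the non-prime attribute {C} — a partial dependency, so 2NF is violated.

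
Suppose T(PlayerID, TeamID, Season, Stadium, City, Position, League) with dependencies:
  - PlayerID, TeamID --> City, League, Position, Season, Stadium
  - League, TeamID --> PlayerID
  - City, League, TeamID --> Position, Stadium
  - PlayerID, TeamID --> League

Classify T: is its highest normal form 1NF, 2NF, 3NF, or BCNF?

Candidate keys: {League, TeamID}, {PlayerID, TeamID}. Prime attributes: {League, PlayerID, TeamID}.
Each dependency's left side is a superkey — BCNF holds.

BCNF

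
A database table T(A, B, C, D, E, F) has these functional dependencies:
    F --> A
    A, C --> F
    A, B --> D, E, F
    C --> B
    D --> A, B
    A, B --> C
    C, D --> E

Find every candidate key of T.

{A, B}, {A, C}, {B, F}, {C, F}, {D}

{D} is a candidate key since {D}⁺ = {A, B, C, D, E, F} covers every attribute.
{A, B} is a candidate key since {A, B}⁺ = {A, B, C, D, E, F} covers every attribute.
{A, C} is a candidate key since {A, C}⁺ = {A, B, C, D, E, F} covers every attribute.
{B, F} is a candidate key since {B, F}⁺ = {A, B, C, D, E, F} covers every attribute.
{C, F} is a candidate key since {C, F}⁺ = {A, B, C, D, E, F} covers every attribute.
No proper subset of any of these is a key, and no other minimal superkey exists.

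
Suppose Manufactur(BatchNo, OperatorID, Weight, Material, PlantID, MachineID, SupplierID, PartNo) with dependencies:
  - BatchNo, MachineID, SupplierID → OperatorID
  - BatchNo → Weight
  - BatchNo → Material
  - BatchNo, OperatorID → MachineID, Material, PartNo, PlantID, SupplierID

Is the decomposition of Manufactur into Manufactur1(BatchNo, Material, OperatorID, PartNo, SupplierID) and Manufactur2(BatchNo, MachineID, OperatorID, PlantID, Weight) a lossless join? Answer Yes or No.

The shared attributes are {BatchNo, OperatorID} and {BatchNo, OperatorID}⁺ = {BatchNo, MachineID, Material, OperatorID, PartNo, PlantID, SupplierID, Weight}.
Since Manufactur1 ⊆ {BatchNo, MachineID, Material, OperatorID, PartNo, PlantID, SupplierID, Weight}, the intersection is a superkey of Manufactur1; the decomposition is lossless.

Yes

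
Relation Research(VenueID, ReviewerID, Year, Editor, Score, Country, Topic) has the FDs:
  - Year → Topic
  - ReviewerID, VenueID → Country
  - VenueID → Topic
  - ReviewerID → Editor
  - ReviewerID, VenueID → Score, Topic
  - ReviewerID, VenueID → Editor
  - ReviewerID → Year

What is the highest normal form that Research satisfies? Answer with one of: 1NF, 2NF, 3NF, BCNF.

1NF

Candidate key: {ReviewerID, VenueID}. Prime attributes: {ReviewerID, VenueID}.
For Year → Topic we have {Year}⁺ = {Topic, Year}; {Year} is not a superkey, so BCNF fails.
Because {Topic} is non-prime and the left side of Year → Topic is not a superkey, the relation is not in 3NF.
{ReviewerID} is a proper subset of the key {ReviewerID, VenueID}, and {ReviewerID}⁺ contains the non-prime attributes {Editor, Topic, Year} — a partial dependency, so 2NF is violated.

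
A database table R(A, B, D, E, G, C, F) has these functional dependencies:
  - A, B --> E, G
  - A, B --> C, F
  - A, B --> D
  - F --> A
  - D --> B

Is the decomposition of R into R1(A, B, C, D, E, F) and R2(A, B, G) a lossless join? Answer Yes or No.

Yes

Common attributes: {A, B}; their closure is {A, B, C, D, E, F, G}.
Since R1 ⊆ {A, B, C, D, E, F, G}, the intersection is a superkey of R1; the decomposition is lossless.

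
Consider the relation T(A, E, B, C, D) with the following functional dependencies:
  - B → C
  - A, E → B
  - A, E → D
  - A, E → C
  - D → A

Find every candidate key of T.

{A, E}, {D, E}

No FD produces {E}, so it must be in every candidate key.
{A, E} is a candidate key since {A, E}⁺ = {A, B, C, D, E} covers every attribute.
{D, E} is a candidate key since {D, E}⁺ = {A, B, C, D, E} covers every attribute.
No proper subset of any of these is a key, and no other minimal superkey exists.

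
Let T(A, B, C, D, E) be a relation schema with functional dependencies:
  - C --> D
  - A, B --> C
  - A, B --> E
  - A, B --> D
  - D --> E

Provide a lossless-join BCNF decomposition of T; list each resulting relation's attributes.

{A, B, C}; {C, D}; {D, E}

Candidate key of the original relation: {A, B}.
In {A, B, C, D, E}, {C} is not a superkey ({C}⁺ restricted to this set is {C, D, E}), so split on C --> D, E into {C, D, E} and {A, B, C}.
In {C, D, E}, {D} is not a superkey ({D}⁺ restricted to this set is {D, E}), so split on D --> E into {D, E} and {C, D}.
{D, E}: every determinant is a superkey — BCNF.
{C, D}: every determinant is a superkey — BCNF.
{A, B, C}: every determinant is a superkey — BCNF.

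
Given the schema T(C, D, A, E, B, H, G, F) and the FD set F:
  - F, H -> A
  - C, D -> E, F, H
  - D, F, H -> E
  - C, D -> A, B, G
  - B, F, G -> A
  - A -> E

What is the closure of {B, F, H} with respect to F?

{A, B, E, F, H}

Start with {B, F, H}.
F, H -> A applies; add {A} → now {A, B, F, H}.
A -> E applies; add {E} → now {A, B, E, F, H}.
No further FD applies.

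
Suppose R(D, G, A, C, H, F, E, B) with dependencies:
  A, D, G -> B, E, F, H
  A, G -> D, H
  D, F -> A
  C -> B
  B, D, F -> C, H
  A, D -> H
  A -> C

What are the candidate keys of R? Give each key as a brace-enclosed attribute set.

Attributes never on any right-hand side: {G} — every candidate key must contain it.
Closure of {A, G} is {A, B, C, D, E, F, G, H}, the whole schema; {A, G} is a candidate key.
Closure of {D, F, G} is {A, B, C, D, E, F, G, H}, the whole schema; {D, F, G} is a candidate key.
These are minimal and exhaustive — every other superkey contains one of them.

{A, G}, {D, F, G}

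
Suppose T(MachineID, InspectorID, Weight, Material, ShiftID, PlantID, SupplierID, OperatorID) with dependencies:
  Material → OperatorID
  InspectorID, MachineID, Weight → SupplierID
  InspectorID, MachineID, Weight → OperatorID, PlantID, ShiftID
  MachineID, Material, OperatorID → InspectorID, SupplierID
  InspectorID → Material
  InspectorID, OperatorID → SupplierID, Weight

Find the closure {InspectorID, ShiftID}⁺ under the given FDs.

{InspectorID, Material, OperatorID, ShiftID, SupplierID, Weight}

Start with {InspectorID, ShiftID}.
InspectorID → Material applies; add {Material} → now {InspectorID, Material, ShiftID}.
Material → OperatorID applies; add {OperatorID} → now {InspectorID, Material, OperatorID, ShiftID}.
InspectorID, OperatorID → SupplierID, Weight applies; add {SupplierID, Weight} → now {InspectorID, Material, OperatorID, ShiftID, SupplierID, Weight}.
No further FD applies.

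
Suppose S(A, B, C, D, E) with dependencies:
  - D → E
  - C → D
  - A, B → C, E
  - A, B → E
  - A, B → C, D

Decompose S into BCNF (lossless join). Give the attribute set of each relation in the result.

Candidate key of the original relation: {A, B}.
Within {A, B, C, D, E}: {D}⁺ ∩ {A, B, C, D, E} = {D, E}, not the whole set, so D → E violates BCNF; decompose into {D, E} and {A, B, C, D}.
{D, E}: every determinant is a superkey — BCNF.
Within {A, B, C, D}: {C}⁺ ∩ {A, B, C, D} = {C, D}, not the whole set, so C → D violates BCNF; decompose into {C, D} and {A, B, C}.
{C, D}: every determinant is a superkey — BCNF.
{A, B, C}: every determinant is a superkey — BCNF.

{A, B, C}; {C, D}; {D, E}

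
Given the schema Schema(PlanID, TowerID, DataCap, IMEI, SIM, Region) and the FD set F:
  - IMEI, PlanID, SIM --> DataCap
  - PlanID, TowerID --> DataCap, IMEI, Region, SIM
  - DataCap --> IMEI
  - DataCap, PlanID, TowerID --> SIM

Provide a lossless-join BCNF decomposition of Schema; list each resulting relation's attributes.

Candidate key of the original relation: {PlanID, TowerID}.
{DataCap, IMEI, PlanID, Region, SIM, TowerID}: {IMEI, PlanID, SIM} determines {DataCap, IMEI, PlanID, SIM} here but is not a superkey — split on IMEI, PlanID, SIM --> DataCap, giving {DataCap, IMEI, PlanID, SIM} and {IMEI, PlanID, Region, SIM, TowerID}.
{DataCap, IMEI, PlanID, SIM}: {DataCap} determines {DataCap, IMEI} here but is not a superkey — split on DataCap --> IMEI, giving {DataCap, IMEI} and {DataCap, PlanID, SIM}.
{DataCap, IMEI}: every determinant is a superkey — BCNF.
{DataCap, PlanID, SIM}: every determinant is a superkey — BCNF.
{IMEI, PlanID, Region, SIM, TowerID}: every determinant is a superkey — BCNF.

{DataCap, IMEI}; {DataCap, PlanID, SIM}; {IMEI, PlanID, Region, SIM, TowerID}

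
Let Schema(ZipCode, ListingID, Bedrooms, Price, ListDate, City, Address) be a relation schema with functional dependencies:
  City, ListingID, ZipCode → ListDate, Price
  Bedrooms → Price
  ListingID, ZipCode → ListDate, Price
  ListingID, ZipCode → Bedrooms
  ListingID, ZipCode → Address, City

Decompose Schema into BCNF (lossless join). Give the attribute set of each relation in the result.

{Address, Bedrooms, City, ListDate, ListingID, ZipCode}; {Bedrooms, Price}

Candidate key of the original relation: {ListingID, ZipCode}.
In {Address, Bedrooms, City, ListDate, ListingID, Price, ZipCode}, {Bedrooms} is not a superkey ({Bedrooms}⁺ restricted to this set is {Bedrooms, Price}), so split on Bedrooms → Price into {Bedrooms, Price} and {Address, Bedrooms, City, ListDate, ListingID, ZipCode}.
{Bedrooms, Price} is in BCNF.
{Address, Bedrooms, City, ListDate, ListingID, ZipCode} is in BCNF.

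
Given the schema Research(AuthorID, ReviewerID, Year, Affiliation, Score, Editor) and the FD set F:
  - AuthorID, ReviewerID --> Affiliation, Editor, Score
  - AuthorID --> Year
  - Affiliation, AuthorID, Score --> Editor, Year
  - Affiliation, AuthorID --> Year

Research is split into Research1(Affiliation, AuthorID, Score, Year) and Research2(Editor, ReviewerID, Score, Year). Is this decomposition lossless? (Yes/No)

No

Common attributes: {Score, Year}; their closure is {Score, Year}.
Research1 ⊄ {Score, Year} and Research2 ⊄ {Score, Year}, so the split is lossy.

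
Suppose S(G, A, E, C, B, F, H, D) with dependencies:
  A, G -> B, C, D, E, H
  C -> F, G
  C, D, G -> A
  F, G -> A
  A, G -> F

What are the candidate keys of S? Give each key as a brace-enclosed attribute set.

{C} is a candidate key since {C}⁺ = {A, B, C, D, E, F, G, H} covers every attribute.
{A, G} is a candidate key since {A, G}⁺ = {A, B, C, D, E, F, G, H} covers every attribute.
{F, G} is a candidate key since {F, G}⁺ = {A, B, C, D, E, F, G, H} covers every attribute.
Any other superkey properly contains one of these, so there are no further candidate keys.

{A, G}, {C}, {F, G}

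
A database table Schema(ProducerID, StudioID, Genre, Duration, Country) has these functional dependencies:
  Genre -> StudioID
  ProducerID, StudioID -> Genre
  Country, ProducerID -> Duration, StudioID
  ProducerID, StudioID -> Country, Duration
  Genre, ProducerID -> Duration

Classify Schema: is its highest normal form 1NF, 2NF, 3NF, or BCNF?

Candidate keys: {Country, ProducerID}, {Genre, ProducerID}, {ProducerID, StudioID}. Prime attributes: {Country, Genre, ProducerID, StudioID}.
Genre -> StudioID breaks BCNF: {Genre}⁺ = {Genre, StudioID}, so {Genre} is not a superkey.
Its right-hand attributes {StudioID} are all prime, as are those of every other non-superkey FD — the relation is in 3NF.

3NF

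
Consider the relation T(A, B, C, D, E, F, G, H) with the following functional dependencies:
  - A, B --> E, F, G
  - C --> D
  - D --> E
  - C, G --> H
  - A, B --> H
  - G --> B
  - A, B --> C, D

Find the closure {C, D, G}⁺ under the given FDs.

{B, C, D, E, G, H}

Start with {C, D, G}.
D --> E applies; add {E} → now {C, D, E, G}.
C, G --> H applies; add {H} → now {C, D, E, G, H}.
G --> B applies; add {B} → now {B, C, D, E, G, H}.
No further FD applies.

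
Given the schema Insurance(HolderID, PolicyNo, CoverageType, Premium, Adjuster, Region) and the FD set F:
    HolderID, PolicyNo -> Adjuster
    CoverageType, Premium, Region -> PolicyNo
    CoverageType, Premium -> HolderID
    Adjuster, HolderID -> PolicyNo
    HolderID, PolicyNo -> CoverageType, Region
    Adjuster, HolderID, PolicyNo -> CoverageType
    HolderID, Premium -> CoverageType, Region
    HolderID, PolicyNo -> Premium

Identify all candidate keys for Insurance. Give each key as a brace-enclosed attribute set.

{Adjuster, HolderID}, {CoverageType, Premium}, {HolderID, PolicyNo}, {HolderID, Premium}

{Adjuster, HolderID}⁺ = {Adjuster, CoverageType, HolderID, PolicyNo, Premium, Region} — all of the relation — so {Adjuster, HolderID} is a candidate key.
{CoverageType, Premium}⁺ = {Adjuster, CoverageType, HolderID, PolicyNo, Premium, Region} — all of the relation — so {CoverageType, Premium} is a candidate key.
{HolderID, PolicyNo}⁺ = {Adjuster, CoverageType, HolderID, PolicyNo, Premium, Region} — all of the relation — so {HolderID, PolicyNo} is a candidate key.
{HolderID, Premium}⁺ = {Adjuster, CoverageType, HolderID, PolicyNo, Premium, Region} — all of the relation — so {HolderID, Premium} is a candidate key.
No proper subset of any of these is a key, and no other minimal superkey exists.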